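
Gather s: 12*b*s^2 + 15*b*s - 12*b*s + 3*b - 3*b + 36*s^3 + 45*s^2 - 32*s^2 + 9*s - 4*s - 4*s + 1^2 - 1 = 36*s^3 + s^2*(12*b + 13) + s*(3*b + 1)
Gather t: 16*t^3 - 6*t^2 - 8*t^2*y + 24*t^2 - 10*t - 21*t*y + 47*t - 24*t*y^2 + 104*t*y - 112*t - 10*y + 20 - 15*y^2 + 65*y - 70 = 16*t^3 + t^2*(18 - 8*y) + t*(-24*y^2 + 83*y - 75) - 15*y^2 + 55*y - 50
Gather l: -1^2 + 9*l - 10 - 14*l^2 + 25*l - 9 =-14*l^2 + 34*l - 20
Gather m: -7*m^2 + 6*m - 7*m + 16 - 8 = -7*m^2 - m + 8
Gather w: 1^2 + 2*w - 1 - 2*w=0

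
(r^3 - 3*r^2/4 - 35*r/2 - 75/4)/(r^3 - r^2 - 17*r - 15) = (r + 5/4)/(r + 1)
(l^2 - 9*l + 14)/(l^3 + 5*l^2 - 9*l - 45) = (l^2 - 9*l + 14)/(l^3 + 5*l^2 - 9*l - 45)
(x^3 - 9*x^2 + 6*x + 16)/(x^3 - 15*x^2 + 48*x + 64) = (x - 2)/(x - 8)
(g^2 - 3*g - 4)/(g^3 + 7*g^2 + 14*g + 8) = (g - 4)/(g^2 + 6*g + 8)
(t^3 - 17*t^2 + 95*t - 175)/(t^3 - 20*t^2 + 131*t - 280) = (t - 5)/(t - 8)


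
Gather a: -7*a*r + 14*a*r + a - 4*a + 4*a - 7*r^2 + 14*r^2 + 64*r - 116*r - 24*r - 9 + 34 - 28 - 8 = a*(7*r + 1) + 7*r^2 - 76*r - 11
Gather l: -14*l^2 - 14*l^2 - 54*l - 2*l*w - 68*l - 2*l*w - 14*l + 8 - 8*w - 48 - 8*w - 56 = -28*l^2 + l*(-4*w - 136) - 16*w - 96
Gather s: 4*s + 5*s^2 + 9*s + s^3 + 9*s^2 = s^3 + 14*s^2 + 13*s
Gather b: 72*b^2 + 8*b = 72*b^2 + 8*b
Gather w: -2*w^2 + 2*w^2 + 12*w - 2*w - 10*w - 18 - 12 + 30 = 0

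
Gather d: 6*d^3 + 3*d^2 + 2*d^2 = 6*d^3 + 5*d^2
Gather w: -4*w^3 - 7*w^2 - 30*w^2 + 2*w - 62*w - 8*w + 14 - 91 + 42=-4*w^3 - 37*w^2 - 68*w - 35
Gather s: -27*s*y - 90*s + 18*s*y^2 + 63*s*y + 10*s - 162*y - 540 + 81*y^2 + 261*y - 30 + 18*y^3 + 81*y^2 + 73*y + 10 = s*(18*y^2 + 36*y - 80) + 18*y^3 + 162*y^2 + 172*y - 560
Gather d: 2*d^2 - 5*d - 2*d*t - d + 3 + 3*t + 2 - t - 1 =2*d^2 + d*(-2*t - 6) + 2*t + 4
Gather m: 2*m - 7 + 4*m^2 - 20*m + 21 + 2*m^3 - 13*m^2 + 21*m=2*m^3 - 9*m^2 + 3*m + 14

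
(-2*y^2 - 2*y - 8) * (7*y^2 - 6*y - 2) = -14*y^4 - 2*y^3 - 40*y^2 + 52*y + 16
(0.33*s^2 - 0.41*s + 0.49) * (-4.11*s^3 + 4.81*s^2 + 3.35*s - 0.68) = -1.3563*s^5 + 3.2724*s^4 - 2.8805*s^3 + 0.758999999999999*s^2 + 1.9203*s - 0.3332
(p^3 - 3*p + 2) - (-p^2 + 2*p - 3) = p^3 + p^2 - 5*p + 5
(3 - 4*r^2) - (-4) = 7 - 4*r^2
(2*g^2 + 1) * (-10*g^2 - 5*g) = -20*g^4 - 10*g^3 - 10*g^2 - 5*g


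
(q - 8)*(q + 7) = q^2 - q - 56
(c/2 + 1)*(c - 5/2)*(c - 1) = c^3/2 - 3*c^2/4 - 9*c/4 + 5/2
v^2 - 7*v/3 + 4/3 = (v - 4/3)*(v - 1)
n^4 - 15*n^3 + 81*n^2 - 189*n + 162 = (n - 6)*(n - 3)^3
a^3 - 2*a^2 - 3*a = a*(a - 3)*(a + 1)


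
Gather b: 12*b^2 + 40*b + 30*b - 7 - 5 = 12*b^2 + 70*b - 12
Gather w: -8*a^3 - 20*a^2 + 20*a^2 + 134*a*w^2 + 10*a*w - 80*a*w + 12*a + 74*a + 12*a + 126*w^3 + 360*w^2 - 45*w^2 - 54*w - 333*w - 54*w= -8*a^3 + 98*a + 126*w^3 + w^2*(134*a + 315) + w*(-70*a - 441)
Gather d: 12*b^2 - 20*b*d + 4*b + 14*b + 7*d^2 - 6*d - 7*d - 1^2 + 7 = 12*b^2 + 18*b + 7*d^2 + d*(-20*b - 13) + 6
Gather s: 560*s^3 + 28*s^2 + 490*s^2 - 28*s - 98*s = 560*s^3 + 518*s^2 - 126*s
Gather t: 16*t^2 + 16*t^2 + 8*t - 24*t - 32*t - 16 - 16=32*t^2 - 48*t - 32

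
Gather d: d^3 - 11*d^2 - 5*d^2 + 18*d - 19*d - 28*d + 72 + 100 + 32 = d^3 - 16*d^2 - 29*d + 204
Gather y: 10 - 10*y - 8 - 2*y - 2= -12*y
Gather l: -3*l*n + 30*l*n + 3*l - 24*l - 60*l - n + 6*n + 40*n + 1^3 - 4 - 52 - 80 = l*(27*n - 81) + 45*n - 135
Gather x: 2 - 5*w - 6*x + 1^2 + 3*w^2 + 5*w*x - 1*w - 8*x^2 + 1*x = 3*w^2 - 6*w - 8*x^2 + x*(5*w - 5) + 3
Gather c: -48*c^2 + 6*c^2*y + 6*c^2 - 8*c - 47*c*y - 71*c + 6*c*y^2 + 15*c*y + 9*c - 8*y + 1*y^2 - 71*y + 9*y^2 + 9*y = c^2*(6*y - 42) + c*(6*y^2 - 32*y - 70) + 10*y^2 - 70*y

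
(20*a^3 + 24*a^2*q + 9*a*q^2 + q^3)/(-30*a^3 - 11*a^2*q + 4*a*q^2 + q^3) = (2*a + q)/(-3*a + q)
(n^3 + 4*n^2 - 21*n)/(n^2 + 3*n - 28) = n*(n - 3)/(n - 4)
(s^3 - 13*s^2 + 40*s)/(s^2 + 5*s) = (s^2 - 13*s + 40)/(s + 5)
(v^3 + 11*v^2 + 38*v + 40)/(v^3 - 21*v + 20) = (v^2 + 6*v + 8)/(v^2 - 5*v + 4)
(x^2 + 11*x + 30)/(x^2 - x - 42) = (x + 5)/(x - 7)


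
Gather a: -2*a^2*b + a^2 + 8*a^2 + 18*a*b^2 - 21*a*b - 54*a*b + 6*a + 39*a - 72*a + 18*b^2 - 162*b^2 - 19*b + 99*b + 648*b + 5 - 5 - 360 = a^2*(9 - 2*b) + a*(18*b^2 - 75*b - 27) - 144*b^2 + 728*b - 360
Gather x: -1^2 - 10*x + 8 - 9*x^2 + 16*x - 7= -9*x^2 + 6*x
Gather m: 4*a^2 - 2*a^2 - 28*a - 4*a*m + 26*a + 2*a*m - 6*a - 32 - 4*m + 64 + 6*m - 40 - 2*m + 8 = 2*a^2 - 2*a*m - 8*a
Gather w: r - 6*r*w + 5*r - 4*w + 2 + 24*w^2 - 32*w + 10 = 6*r + 24*w^2 + w*(-6*r - 36) + 12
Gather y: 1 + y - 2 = y - 1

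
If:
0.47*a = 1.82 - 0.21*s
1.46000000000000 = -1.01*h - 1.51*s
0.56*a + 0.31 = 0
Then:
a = -0.55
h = -16.25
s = 9.91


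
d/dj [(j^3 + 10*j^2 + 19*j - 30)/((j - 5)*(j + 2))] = (j^4 - 6*j^3 - 79*j^2 - 140*j - 280)/(j^4 - 6*j^3 - 11*j^2 + 60*j + 100)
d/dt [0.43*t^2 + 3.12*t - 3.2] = 0.86*t + 3.12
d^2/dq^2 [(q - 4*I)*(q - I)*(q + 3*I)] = 6*q - 4*I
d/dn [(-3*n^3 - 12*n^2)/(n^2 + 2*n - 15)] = 3*n*(-n^3 - 4*n^2 + 37*n + 120)/(n^4 + 4*n^3 - 26*n^2 - 60*n + 225)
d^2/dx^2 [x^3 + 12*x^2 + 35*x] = 6*x + 24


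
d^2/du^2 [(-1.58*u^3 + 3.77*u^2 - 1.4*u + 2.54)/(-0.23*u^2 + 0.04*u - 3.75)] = (4.44089209850063e-16*u^4 - 2.641692*u^3 + 17.281554*u^2 + 126.207708*u - 101.237878)/(0.012167*u^6 - 0.006348*u^5 + 0.596229*u^4 - 0.207064*u^3 + 9.721125*u^2 - 1.6875*u + 52.734375)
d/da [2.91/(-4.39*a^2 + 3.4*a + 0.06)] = (25.5498*a - 9.894)/(-4.39*a^2 + 3.4*a + 0.06)^2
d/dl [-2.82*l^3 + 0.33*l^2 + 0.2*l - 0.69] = -8.46*l^2 + 0.66*l + 0.2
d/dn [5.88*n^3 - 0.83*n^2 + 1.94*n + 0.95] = 17.64*n^2 - 1.66*n + 1.94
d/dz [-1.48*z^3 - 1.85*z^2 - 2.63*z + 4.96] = -4.44*z^2 - 3.7*z - 2.63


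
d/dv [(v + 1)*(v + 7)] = 2*v + 8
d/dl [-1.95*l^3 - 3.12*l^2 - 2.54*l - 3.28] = -5.85*l^2 - 6.24*l - 2.54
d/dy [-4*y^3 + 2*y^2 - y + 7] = -12*y^2 + 4*y - 1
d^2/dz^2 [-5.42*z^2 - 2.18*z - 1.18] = -10.8400000000000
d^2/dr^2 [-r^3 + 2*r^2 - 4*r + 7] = 4 - 6*r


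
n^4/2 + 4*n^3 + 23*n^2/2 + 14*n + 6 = (n/2 + 1)*(n + 1)*(n + 2)*(n + 3)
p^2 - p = p*(p - 1)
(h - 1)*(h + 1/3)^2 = h^3 - h^2/3 - 5*h/9 - 1/9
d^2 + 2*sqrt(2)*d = d*(d + 2*sqrt(2))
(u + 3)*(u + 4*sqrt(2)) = u^2 + 3*u + 4*sqrt(2)*u + 12*sqrt(2)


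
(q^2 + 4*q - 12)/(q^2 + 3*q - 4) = (q^2 + 4*q - 12)/(q^2 + 3*q - 4)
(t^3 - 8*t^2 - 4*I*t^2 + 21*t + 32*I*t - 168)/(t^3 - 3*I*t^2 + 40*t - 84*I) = (t^2 + t*(-8 + 3*I) - 24*I)/(t^2 + 4*I*t + 12)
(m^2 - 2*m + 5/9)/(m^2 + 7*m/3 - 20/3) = (m - 1/3)/(m + 4)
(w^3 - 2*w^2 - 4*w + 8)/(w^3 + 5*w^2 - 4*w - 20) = (w - 2)/(w + 5)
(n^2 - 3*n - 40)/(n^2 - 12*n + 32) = (n + 5)/(n - 4)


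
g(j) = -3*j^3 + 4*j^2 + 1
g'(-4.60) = -227.24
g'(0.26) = 1.47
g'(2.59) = -39.65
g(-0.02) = 1.00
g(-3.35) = 158.68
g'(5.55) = -232.82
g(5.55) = -388.65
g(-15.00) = 11026.00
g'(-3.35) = -127.80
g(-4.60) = 377.65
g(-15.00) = 11026.00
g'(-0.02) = -0.16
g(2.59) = -24.29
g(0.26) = 1.22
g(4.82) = -242.01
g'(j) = -9*j^2 + 8*j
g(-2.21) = 52.92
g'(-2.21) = -61.64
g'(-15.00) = -2145.00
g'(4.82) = -170.53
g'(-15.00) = -2145.00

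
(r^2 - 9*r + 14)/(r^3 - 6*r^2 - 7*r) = (r - 2)/(r*(r + 1))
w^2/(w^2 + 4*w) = w/(w + 4)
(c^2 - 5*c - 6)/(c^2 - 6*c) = (c + 1)/c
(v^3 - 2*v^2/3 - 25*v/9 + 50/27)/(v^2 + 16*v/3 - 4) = (v^2 - 25/9)/(v + 6)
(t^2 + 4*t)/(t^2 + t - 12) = t/(t - 3)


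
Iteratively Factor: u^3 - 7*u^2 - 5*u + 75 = (u - 5)*(u^2 - 2*u - 15) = (u - 5)^2*(u + 3)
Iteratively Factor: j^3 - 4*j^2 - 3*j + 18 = (j - 3)*(j^2 - j - 6) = (j - 3)^2*(j + 2)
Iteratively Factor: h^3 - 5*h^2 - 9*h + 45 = (h - 3)*(h^2 - 2*h - 15) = (h - 5)*(h - 3)*(h + 3)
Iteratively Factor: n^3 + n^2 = (n)*(n^2 + n) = n*(n + 1)*(n)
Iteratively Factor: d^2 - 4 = (d + 2)*(d - 2)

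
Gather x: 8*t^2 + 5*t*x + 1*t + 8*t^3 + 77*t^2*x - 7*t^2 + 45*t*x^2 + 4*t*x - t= 8*t^3 + t^2 + 45*t*x^2 + x*(77*t^2 + 9*t)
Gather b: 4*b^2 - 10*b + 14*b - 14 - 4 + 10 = 4*b^2 + 4*b - 8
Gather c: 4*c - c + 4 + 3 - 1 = 3*c + 6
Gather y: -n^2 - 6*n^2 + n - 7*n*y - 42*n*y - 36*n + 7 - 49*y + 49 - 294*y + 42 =-7*n^2 - 35*n + y*(-49*n - 343) + 98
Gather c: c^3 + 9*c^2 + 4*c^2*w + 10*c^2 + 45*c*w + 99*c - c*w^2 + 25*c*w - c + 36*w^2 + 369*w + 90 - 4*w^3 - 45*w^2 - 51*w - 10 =c^3 + c^2*(4*w + 19) + c*(-w^2 + 70*w + 98) - 4*w^3 - 9*w^2 + 318*w + 80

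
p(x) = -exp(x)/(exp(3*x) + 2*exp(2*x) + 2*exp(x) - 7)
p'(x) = -(-3*exp(3*x) - 4*exp(2*x) - 2*exp(x))*exp(x)/(exp(3*x) + 2*exp(2*x) + 2*exp(x) - 7)^2 - exp(x)/(exp(3*x) + 2*exp(2*x) + 2*exp(x) - 7) = (2*exp(3*x) + 2*exp(2*x) + 7)*exp(x)/(exp(6*x) + 4*exp(5*x) + 8*exp(4*x) - 6*exp(3*x) - 24*exp(2*x) - 28*exp(x) + 49)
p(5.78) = -0.00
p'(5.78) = 0.00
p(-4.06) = 0.00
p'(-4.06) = 0.00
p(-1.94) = 0.02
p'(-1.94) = 0.02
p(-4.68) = 0.00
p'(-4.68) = 0.00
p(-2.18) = 0.02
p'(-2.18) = 0.02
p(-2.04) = 0.02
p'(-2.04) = 0.02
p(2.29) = -0.01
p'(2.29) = 0.02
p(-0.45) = 0.14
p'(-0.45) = 0.25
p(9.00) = 0.00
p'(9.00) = 0.00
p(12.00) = 0.00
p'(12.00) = 0.00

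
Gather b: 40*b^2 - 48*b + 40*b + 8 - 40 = 40*b^2 - 8*b - 32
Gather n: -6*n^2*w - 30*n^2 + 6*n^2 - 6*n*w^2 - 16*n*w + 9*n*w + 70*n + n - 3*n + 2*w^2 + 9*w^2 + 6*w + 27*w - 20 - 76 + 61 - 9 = n^2*(-6*w - 24) + n*(-6*w^2 - 7*w + 68) + 11*w^2 + 33*w - 44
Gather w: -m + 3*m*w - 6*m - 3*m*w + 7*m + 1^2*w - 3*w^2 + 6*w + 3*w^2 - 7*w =0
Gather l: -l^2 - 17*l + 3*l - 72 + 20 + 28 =-l^2 - 14*l - 24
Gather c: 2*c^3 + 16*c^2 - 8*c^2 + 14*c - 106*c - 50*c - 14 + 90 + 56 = 2*c^3 + 8*c^2 - 142*c + 132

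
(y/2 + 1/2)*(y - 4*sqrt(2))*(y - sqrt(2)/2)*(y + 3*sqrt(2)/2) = y^4/2 - 3*sqrt(2)*y^3/2 + y^3/2 - 19*y^2/4 - 3*sqrt(2)*y^2/2 - 19*y/4 + 3*sqrt(2)*y + 3*sqrt(2)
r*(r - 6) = r^2 - 6*r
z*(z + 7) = z^2 + 7*z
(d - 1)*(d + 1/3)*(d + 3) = d^3 + 7*d^2/3 - 7*d/3 - 1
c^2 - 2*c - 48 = (c - 8)*(c + 6)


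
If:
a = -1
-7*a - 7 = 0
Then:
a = -1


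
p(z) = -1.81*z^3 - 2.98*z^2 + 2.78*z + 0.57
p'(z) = -5.43*z^2 - 5.96*z + 2.78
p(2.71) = -49.81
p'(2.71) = -53.25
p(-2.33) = 0.81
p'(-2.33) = -12.81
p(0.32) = 1.10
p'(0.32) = 0.32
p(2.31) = -31.22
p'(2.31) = -39.96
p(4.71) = -241.57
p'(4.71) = -145.75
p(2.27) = -29.65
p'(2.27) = -38.73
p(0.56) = 0.87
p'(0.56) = -2.26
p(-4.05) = 60.67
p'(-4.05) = -62.15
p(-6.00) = 267.57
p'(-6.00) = -156.94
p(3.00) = -66.78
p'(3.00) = -63.97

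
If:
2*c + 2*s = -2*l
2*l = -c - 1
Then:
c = 1 - 2*s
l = s - 1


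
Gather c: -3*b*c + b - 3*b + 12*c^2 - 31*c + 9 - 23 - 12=-2*b + 12*c^2 + c*(-3*b - 31) - 26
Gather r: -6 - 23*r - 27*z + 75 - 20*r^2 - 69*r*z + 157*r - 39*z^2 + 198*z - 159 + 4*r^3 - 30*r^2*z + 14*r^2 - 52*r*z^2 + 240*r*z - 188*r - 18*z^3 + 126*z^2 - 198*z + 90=4*r^3 + r^2*(-30*z - 6) + r*(-52*z^2 + 171*z - 54) - 18*z^3 + 87*z^2 - 27*z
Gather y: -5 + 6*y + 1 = 6*y - 4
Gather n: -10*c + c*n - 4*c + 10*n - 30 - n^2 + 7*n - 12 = -14*c - n^2 + n*(c + 17) - 42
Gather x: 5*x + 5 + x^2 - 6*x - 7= x^2 - x - 2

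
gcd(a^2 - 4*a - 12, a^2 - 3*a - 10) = a + 2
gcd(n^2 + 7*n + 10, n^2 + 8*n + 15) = n + 5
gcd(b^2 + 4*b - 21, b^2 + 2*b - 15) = b - 3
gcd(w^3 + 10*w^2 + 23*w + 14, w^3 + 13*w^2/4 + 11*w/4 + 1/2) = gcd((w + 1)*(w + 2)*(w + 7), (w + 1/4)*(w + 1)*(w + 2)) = w^2 + 3*w + 2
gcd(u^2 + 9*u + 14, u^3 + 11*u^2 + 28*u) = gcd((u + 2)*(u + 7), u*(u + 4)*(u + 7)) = u + 7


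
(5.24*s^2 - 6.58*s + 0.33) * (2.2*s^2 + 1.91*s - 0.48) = 11.528*s^4 - 4.4676*s^3 - 14.357*s^2 + 3.7887*s - 0.1584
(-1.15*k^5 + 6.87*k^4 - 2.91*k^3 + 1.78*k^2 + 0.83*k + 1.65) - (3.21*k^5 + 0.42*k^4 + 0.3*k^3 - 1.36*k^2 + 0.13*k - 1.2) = -4.36*k^5 + 6.45*k^4 - 3.21*k^3 + 3.14*k^2 + 0.7*k + 2.85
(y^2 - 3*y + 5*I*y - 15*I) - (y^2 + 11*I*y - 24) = -3*y - 6*I*y + 24 - 15*I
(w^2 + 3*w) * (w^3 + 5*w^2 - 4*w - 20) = w^5 + 8*w^4 + 11*w^3 - 32*w^2 - 60*w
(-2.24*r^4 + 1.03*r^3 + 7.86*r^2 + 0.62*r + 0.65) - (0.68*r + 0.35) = -2.24*r^4 + 1.03*r^3 + 7.86*r^2 - 0.0600000000000001*r + 0.3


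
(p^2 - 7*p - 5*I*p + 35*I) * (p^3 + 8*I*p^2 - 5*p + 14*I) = p^5 - 7*p^4 + 3*I*p^4 + 35*p^3 - 21*I*p^3 - 245*p^2 + 39*I*p^2 + 70*p - 273*I*p - 490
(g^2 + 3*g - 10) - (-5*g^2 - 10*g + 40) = 6*g^2 + 13*g - 50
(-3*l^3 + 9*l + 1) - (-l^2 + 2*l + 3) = -3*l^3 + l^2 + 7*l - 2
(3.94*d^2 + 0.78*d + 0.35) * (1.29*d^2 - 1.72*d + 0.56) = 5.0826*d^4 - 5.7706*d^3 + 1.3163*d^2 - 0.1652*d + 0.196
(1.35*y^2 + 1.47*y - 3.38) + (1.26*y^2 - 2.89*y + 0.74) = 2.61*y^2 - 1.42*y - 2.64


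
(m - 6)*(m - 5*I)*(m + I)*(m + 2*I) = m^4 - 6*m^3 - 2*I*m^3 + 13*m^2 + 12*I*m^2 - 78*m + 10*I*m - 60*I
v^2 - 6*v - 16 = (v - 8)*(v + 2)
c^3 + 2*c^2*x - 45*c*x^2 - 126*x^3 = (c - 7*x)*(c + 3*x)*(c + 6*x)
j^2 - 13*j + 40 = (j - 8)*(j - 5)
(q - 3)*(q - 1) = q^2 - 4*q + 3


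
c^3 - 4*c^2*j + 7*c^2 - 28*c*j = c*(c + 7)*(c - 4*j)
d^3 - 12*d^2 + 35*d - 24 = (d - 8)*(d - 3)*(d - 1)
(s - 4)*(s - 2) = s^2 - 6*s + 8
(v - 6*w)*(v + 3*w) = v^2 - 3*v*w - 18*w^2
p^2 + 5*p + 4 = (p + 1)*(p + 4)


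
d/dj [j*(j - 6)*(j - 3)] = 3*j^2 - 18*j + 18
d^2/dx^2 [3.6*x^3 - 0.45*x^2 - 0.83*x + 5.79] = 21.6*x - 0.9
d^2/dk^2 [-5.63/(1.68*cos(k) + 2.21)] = (-20.903064*cos(k) + 7.945056*cos(2*k) - 23.835168)/(1.68*cos(k) + 2.21)^3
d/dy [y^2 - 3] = 2*y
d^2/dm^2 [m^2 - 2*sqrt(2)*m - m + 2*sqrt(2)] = 2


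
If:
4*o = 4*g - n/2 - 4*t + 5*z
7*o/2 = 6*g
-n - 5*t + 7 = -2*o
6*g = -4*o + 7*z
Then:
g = 49*z/90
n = 56/3 - 878*z/135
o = 14*z/15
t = 226*z/135 - 7/3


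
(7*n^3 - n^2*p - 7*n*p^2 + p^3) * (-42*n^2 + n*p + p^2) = -294*n^5 + 49*n^4*p + 300*n^3*p^2 - 50*n^2*p^3 - 6*n*p^4 + p^5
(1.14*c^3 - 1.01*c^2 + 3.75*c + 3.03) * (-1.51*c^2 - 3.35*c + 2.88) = -1.7214*c^5 - 2.2939*c^4 + 1.0042*c^3 - 20.0466*c^2 + 0.6495*c + 8.7264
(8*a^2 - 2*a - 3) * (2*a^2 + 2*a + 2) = 16*a^4 + 12*a^3 + 6*a^2 - 10*a - 6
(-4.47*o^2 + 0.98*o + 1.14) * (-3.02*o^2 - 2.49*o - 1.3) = 13.4994*o^4 + 8.1707*o^3 - 0.0720000000000001*o^2 - 4.1126*o - 1.482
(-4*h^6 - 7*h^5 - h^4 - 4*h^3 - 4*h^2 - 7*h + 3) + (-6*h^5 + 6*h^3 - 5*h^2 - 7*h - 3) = -4*h^6 - 13*h^5 - h^4 + 2*h^3 - 9*h^2 - 14*h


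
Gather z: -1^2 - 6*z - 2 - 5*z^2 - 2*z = -5*z^2 - 8*z - 3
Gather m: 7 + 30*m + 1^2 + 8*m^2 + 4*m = 8*m^2 + 34*m + 8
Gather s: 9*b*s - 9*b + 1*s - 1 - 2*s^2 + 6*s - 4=-9*b - 2*s^2 + s*(9*b + 7) - 5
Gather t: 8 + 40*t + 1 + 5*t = 45*t + 9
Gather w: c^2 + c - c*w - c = c^2 - c*w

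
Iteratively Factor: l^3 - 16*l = (l + 4)*(l^2 - 4*l) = l*(l + 4)*(l - 4)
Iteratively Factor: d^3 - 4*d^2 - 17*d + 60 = (d + 4)*(d^2 - 8*d + 15) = (d - 3)*(d + 4)*(d - 5)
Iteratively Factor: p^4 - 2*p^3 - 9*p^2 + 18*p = (p - 3)*(p^3 + p^2 - 6*p) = (p - 3)*(p + 3)*(p^2 - 2*p) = (p - 3)*(p - 2)*(p + 3)*(p)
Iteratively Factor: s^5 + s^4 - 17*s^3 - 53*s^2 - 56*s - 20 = (s - 5)*(s^4 + 6*s^3 + 13*s^2 + 12*s + 4) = (s - 5)*(s + 1)*(s^3 + 5*s^2 + 8*s + 4) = (s - 5)*(s + 1)*(s + 2)*(s^2 + 3*s + 2) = (s - 5)*(s + 1)*(s + 2)^2*(s + 1)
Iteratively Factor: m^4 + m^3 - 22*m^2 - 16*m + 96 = (m + 3)*(m^3 - 2*m^2 - 16*m + 32) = (m - 4)*(m + 3)*(m^2 + 2*m - 8) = (m - 4)*(m - 2)*(m + 3)*(m + 4)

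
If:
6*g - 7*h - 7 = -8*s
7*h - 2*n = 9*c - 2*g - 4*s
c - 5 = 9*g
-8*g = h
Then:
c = 373/62 - 36*s/31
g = 7/62 - 4*s/31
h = 32*s/31 - 28/31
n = 332*s/31 - 3735/124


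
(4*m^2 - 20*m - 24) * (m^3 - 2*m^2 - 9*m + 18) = 4*m^5 - 28*m^4 - 20*m^3 + 300*m^2 - 144*m - 432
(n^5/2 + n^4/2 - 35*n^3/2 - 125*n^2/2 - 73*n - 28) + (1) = n^5/2 + n^4/2 - 35*n^3/2 - 125*n^2/2 - 73*n - 27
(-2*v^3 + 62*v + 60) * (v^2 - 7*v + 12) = -2*v^5 + 14*v^4 + 38*v^3 - 374*v^2 + 324*v + 720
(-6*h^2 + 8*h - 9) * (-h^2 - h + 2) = 6*h^4 - 2*h^3 - 11*h^2 + 25*h - 18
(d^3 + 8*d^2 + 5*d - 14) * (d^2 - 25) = d^5 + 8*d^4 - 20*d^3 - 214*d^2 - 125*d + 350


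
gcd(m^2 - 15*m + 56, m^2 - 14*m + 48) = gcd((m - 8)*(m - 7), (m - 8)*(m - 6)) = m - 8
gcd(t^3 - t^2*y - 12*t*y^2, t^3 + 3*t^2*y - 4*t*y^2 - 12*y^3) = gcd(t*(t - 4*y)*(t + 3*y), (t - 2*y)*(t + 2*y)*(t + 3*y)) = t + 3*y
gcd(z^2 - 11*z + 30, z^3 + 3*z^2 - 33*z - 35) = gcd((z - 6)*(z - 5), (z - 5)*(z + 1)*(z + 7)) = z - 5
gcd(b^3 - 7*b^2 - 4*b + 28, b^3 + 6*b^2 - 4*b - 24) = b^2 - 4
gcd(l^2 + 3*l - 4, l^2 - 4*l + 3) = l - 1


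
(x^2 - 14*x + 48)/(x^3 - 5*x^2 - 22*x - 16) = (x - 6)/(x^2 + 3*x + 2)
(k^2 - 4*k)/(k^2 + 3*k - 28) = k/(k + 7)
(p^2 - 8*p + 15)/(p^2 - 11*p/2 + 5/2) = 2*(p - 3)/(2*p - 1)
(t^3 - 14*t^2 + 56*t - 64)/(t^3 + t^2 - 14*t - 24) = (t^2 - 10*t + 16)/(t^2 + 5*t + 6)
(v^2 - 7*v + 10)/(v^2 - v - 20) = (v - 2)/(v + 4)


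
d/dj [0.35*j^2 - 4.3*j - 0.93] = 0.7*j - 4.3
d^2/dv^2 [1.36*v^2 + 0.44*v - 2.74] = 2.72000000000000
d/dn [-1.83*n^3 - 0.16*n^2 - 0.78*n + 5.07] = -5.49*n^2 - 0.32*n - 0.78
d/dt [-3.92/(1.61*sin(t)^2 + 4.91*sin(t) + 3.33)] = (12.6224*sin(t) + 19.2472)*cos(t)/(1.61*sin(t)^2 + 4.91*sin(t) + 3.33)^2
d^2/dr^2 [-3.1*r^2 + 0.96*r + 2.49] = -6.20000000000000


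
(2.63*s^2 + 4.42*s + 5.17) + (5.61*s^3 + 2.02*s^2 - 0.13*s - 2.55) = 5.61*s^3 + 4.65*s^2 + 4.29*s + 2.62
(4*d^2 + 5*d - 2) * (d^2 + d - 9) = 4*d^4 + 9*d^3 - 33*d^2 - 47*d + 18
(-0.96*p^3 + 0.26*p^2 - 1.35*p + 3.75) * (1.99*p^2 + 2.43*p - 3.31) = -1.9104*p^5 - 1.8154*p^4 + 1.1229*p^3 + 3.3214*p^2 + 13.581*p - 12.4125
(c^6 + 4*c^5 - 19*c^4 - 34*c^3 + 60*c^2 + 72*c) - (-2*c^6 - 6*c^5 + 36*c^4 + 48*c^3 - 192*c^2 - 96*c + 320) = 3*c^6 + 10*c^5 - 55*c^4 - 82*c^3 + 252*c^2 + 168*c - 320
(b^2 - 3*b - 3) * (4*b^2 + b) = 4*b^4 - 11*b^3 - 15*b^2 - 3*b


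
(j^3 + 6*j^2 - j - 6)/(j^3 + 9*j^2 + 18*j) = (j^2 - 1)/(j*(j + 3))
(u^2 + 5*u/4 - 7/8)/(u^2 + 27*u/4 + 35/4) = (u - 1/2)/(u + 5)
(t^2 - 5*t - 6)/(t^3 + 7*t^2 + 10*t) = (t^2 - 5*t - 6)/(t*(t^2 + 7*t + 10))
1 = 1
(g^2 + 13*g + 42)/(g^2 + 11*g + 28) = (g + 6)/(g + 4)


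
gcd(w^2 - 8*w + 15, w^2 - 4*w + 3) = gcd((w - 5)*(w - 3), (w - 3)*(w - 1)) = w - 3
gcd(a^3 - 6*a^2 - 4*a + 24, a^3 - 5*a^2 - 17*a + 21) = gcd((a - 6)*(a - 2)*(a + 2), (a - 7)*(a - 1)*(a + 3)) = 1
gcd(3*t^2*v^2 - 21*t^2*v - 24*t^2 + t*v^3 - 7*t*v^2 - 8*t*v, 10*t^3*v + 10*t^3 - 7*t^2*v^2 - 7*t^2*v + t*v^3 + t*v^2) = t*v + t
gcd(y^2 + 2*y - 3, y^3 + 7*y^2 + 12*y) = y + 3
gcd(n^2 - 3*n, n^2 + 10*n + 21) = 1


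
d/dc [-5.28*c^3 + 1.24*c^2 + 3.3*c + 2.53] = -15.84*c^2 + 2.48*c + 3.3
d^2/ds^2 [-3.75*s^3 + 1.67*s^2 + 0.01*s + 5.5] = 3.34 - 22.5*s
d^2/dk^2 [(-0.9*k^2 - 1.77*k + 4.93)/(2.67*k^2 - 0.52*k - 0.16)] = (-27.735426*k^3 + 208.565982*k^2 - 45.605736*k + 7.126784)/(19.034163*k^6 - 11.121084*k^5 - 1.255968*k^4 + 1.192256*k^3 + 0.075264*k^2 - 0.039936*k - 0.004096)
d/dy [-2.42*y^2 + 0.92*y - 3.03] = 0.92 - 4.84*y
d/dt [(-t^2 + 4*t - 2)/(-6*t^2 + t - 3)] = (23*t^2 - 18*t - 10)/(36*t^4 - 12*t^3 + 37*t^2 - 6*t + 9)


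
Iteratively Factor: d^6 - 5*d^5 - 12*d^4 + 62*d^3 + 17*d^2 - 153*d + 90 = (d + 2)*(d^5 - 7*d^4 + 2*d^3 + 58*d^2 - 99*d + 45) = (d - 3)*(d + 2)*(d^4 - 4*d^3 - 10*d^2 + 28*d - 15) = (d - 3)*(d - 1)*(d + 2)*(d^3 - 3*d^2 - 13*d + 15) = (d - 3)*(d - 1)*(d + 2)*(d + 3)*(d^2 - 6*d + 5) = (d - 5)*(d - 3)*(d - 1)*(d + 2)*(d + 3)*(d - 1)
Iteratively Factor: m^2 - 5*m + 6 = (m - 2)*(m - 3)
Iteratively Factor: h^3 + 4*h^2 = (h)*(h^2 + 4*h) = h^2*(h + 4)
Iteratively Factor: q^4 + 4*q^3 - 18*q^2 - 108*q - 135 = (q - 5)*(q^3 + 9*q^2 + 27*q + 27) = (q - 5)*(q + 3)*(q^2 + 6*q + 9) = (q - 5)*(q + 3)^2*(q + 3)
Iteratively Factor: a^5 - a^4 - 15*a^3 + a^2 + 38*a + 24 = (a + 1)*(a^4 - 2*a^3 - 13*a^2 + 14*a + 24) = (a - 2)*(a + 1)*(a^3 - 13*a - 12) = (a - 2)*(a + 1)*(a + 3)*(a^2 - 3*a - 4) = (a - 4)*(a - 2)*(a + 1)*(a + 3)*(a + 1)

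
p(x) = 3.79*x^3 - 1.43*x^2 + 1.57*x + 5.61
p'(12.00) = 1604.53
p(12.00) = 6367.65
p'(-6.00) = 428.05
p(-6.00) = -873.93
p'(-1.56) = 33.70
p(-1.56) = -14.71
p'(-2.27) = 66.65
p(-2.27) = -49.65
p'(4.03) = 174.70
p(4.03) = 236.77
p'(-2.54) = 82.19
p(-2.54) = -69.71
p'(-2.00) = 52.77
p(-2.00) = -33.57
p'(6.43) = 453.27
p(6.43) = 964.14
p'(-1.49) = 31.07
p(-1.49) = -12.44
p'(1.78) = 32.50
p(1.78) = 25.25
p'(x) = 11.37*x^2 - 2.86*x + 1.57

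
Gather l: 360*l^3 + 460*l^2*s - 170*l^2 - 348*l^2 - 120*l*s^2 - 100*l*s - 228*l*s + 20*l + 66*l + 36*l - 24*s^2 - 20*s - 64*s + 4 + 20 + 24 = 360*l^3 + l^2*(460*s - 518) + l*(-120*s^2 - 328*s + 122) - 24*s^2 - 84*s + 48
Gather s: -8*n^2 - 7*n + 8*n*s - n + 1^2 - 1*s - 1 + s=-8*n^2 + 8*n*s - 8*n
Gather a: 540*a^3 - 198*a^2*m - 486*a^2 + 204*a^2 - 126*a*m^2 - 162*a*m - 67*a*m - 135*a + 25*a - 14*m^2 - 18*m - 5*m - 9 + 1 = 540*a^3 + a^2*(-198*m - 282) + a*(-126*m^2 - 229*m - 110) - 14*m^2 - 23*m - 8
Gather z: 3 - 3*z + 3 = 6 - 3*z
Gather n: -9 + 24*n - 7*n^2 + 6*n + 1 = -7*n^2 + 30*n - 8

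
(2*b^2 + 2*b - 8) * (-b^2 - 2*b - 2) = -2*b^4 - 6*b^3 + 12*b + 16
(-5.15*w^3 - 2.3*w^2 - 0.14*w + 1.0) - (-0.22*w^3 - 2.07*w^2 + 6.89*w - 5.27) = -4.93*w^3 - 0.23*w^2 - 7.03*w + 6.27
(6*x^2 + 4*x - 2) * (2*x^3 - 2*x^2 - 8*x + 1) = 12*x^5 - 4*x^4 - 60*x^3 - 22*x^2 + 20*x - 2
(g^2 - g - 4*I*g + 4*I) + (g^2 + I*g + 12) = 2*g^2 - g - 3*I*g + 12 + 4*I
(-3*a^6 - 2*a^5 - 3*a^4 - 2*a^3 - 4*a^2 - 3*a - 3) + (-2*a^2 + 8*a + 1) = -3*a^6 - 2*a^5 - 3*a^4 - 2*a^3 - 6*a^2 + 5*a - 2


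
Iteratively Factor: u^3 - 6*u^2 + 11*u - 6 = (u - 3)*(u^2 - 3*u + 2) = (u - 3)*(u - 2)*(u - 1)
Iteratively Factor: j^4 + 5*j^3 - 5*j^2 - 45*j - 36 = (j - 3)*(j^3 + 8*j^2 + 19*j + 12) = (j - 3)*(j + 4)*(j^2 + 4*j + 3) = (j - 3)*(j + 1)*(j + 4)*(j + 3)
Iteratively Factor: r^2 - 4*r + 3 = (r - 1)*(r - 3)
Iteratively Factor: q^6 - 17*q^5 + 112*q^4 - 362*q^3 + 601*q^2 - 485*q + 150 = (q - 1)*(q^5 - 16*q^4 + 96*q^3 - 266*q^2 + 335*q - 150) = (q - 1)^2*(q^4 - 15*q^3 + 81*q^2 - 185*q + 150) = (q - 3)*(q - 1)^2*(q^3 - 12*q^2 + 45*q - 50) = (q - 5)*(q - 3)*(q - 1)^2*(q^2 - 7*q + 10) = (q - 5)*(q - 3)*(q - 2)*(q - 1)^2*(q - 5)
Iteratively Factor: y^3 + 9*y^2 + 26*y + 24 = (y + 3)*(y^2 + 6*y + 8) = (y + 3)*(y + 4)*(y + 2)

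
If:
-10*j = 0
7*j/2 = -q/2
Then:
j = 0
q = 0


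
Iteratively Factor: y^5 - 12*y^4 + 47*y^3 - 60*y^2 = (y)*(y^4 - 12*y^3 + 47*y^2 - 60*y) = y*(y - 3)*(y^3 - 9*y^2 + 20*y) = y*(y - 4)*(y - 3)*(y^2 - 5*y) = y^2*(y - 4)*(y - 3)*(y - 5)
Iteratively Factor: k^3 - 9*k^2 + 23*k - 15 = (k - 5)*(k^2 - 4*k + 3) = (k - 5)*(k - 1)*(k - 3)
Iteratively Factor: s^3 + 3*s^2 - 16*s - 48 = (s + 4)*(s^2 - s - 12) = (s - 4)*(s + 4)*(s + 3)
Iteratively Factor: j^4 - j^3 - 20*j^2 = (j + 4)*(j^3 - 5*j^2) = (j - 5)*(j + 4)*(j^2) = j*(j - 5)*(j + 4)*(j)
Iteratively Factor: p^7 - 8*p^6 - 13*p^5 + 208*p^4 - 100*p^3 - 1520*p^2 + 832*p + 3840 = (p - 5)*(p^6 - 3*p^5 - 28*p^4 + 68*p^3 + 240*p^2 - 320*p - 768) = (p - 5)*(p + 2)*(p^5 - 5*p^4 - 18*p^3 + 104*p^2 + 32*p - 384) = (p - 5)*(p + 2)*(p + 4)*(p^4 - 9*p^3 + 18*p^2 + 32*p - 96) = (p - 5)*(p + 2)^2*(p + 4)*(p^3 - 11*p^2 + 40*p - 48) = (p - 5)*(p - 4)*(p + 2)^2*(p + 4)*(p^2 - 7*p + 12) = (p - 5)*(p - 4)^2*(p + 2)^2*(p + 4)*(p - 3)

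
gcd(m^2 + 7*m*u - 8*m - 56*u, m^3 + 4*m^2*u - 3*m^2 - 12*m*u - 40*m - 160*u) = m - 8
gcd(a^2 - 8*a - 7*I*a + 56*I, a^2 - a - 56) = a - 8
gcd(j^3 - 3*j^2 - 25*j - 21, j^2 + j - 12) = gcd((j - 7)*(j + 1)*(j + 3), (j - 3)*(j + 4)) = 1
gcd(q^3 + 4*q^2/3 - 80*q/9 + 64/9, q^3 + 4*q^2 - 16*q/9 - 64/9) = q^2 + 8*q/3 - 16/3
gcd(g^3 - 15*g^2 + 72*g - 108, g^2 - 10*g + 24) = g - 6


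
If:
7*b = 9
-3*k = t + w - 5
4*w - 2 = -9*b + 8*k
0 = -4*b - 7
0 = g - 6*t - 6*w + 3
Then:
No Solution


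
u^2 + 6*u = u*(u + 6)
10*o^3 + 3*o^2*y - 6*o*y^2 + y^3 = (-5*o + y)*(-2*o + y)*(o + y)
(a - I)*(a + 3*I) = a^2 + 2*I*a + 3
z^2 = z^2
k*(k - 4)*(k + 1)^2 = k^4 - 2*k^3 - 7*k^2 - 4*k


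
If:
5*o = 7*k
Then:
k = 5*o/7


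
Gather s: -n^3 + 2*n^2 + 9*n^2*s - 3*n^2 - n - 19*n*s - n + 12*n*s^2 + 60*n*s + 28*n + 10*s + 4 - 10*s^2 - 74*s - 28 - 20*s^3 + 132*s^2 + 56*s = -n^3 - n^2 + 26*n - 20*s^3 + s^2*(12*n + 122) + s*(9*n^2 + 41*n - 8) - 24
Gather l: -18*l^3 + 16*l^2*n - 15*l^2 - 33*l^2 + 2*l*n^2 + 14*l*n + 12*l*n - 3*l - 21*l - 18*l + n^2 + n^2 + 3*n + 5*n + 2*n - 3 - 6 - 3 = -18*l^3 + l^2*(16*n - 48) + l*(2*n^2 + 26*n - 42) + 2*n^2 + 10*n - 12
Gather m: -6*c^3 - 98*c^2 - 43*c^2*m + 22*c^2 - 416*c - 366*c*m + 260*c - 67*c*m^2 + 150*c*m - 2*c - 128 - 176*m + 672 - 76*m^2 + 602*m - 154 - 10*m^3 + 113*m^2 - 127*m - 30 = -6*c^3 - 76*c^2 - 158*c - 10*m^3 + m^2*(37 - 67*c) + m*(-43*c^2 - 216*c + 299) + 360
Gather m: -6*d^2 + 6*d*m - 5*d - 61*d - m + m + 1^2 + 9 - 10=-6*d^2 + 6*d*m - 66*d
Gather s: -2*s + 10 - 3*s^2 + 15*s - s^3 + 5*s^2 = -s^3 + 2*s^2 + 13*s + 10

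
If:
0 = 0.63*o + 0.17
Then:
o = -0.27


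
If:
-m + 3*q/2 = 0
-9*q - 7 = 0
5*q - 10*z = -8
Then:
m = -7/6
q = -7/9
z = 37/90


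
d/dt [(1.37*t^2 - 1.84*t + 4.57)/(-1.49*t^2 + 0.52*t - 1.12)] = (-2.0292*t^2 + 10.5498*t - 0.3156)/(2.2201*t^4 - 1.5496*t^3 + 3.608*t^2 - 1.1648*t + 1.2544)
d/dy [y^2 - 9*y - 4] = 2*y - 9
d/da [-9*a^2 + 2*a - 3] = 2 - 18*a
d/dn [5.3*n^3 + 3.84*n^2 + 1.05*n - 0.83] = 15.9*n^2 + 7.68*n + 1.05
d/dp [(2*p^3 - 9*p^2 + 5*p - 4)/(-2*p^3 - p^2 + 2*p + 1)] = (-20*p^4 + 28*p^3 - 31*p^2 - 26*p + 13)/(4*p^6 + 4*p^5 - 7*p^4 - 8*p^3 + 2*p^2 + 4*p + 1)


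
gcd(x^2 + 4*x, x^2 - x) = x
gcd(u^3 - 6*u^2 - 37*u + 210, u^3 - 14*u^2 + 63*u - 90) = u - 5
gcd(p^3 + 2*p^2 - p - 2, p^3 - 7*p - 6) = p^2 + 3*p + 2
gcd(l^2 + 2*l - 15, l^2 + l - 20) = l + 5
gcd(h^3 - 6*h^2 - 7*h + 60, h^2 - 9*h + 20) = h^2 - 9*h + 20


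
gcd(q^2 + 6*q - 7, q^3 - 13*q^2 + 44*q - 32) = q - 1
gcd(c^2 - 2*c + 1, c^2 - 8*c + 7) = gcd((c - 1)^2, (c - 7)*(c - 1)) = c - 1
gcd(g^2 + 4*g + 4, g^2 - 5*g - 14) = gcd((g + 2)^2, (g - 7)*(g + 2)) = g + 2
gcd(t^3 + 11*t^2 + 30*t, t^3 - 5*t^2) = t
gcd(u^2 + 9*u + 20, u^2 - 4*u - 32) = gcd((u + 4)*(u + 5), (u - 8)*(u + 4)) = u + 4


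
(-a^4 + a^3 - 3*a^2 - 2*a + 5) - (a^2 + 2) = -a^4 + a^3 - 4*a^2 - 2*a + 3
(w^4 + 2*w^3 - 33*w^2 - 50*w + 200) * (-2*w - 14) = -2*w^5 - 18*w^4 + 38*w^3 + 562*w^2 + 300*w - 2800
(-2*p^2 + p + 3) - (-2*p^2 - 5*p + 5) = 6*p - 2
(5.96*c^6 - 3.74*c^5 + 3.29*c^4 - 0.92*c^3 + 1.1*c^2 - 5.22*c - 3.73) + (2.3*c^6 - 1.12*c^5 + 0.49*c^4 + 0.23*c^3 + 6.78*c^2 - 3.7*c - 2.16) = 8.26*c^6 - 4.86*c^5 + 3.78*c^4 - 0.69*c^3 + 7.88*c^2 - 8.92*c - 5.89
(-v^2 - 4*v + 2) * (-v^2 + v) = v^4 + 3*v^3 - 6*v^2 + 2*v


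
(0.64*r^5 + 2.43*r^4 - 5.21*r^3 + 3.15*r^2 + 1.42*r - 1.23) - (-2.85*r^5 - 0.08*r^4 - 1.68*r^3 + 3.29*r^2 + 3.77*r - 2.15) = 3.49*r^5 + 2.51*r^4 - 3.53*r^3 - 0.14*r^2 - 2.35*r + 0.92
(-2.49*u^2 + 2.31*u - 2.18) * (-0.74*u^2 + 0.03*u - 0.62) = 1.8426*u^4 - 1.7841*u^3 + 3.2263*u^2 - 1.4976*u + 1.3516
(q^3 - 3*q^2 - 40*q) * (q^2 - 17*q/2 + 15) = q^5 - 23*q^4/2 + q^3/2 + 295*q^2 - 600*q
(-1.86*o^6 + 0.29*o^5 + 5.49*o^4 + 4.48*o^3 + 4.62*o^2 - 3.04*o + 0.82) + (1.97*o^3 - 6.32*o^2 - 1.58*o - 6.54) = -1.86*o^6 + 0.29*o^5 + 5.49*o^4 + 6.45*o^3 - 1.7*o^2 - 4.62*o - 5.72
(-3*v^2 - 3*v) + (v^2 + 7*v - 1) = -2*v^2 + 4*v - 1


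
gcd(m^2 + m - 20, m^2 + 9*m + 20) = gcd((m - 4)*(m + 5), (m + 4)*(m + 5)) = m + 5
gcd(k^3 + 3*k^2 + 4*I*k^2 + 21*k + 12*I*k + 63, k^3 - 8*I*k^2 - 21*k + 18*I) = k - 3*I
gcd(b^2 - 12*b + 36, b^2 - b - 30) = b - 6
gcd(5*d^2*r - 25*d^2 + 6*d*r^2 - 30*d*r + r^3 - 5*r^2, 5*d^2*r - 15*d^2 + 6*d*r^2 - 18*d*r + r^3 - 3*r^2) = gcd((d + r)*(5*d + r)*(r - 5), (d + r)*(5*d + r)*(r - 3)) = 5*d^2 + 6*d*r + r^2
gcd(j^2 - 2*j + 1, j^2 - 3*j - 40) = 1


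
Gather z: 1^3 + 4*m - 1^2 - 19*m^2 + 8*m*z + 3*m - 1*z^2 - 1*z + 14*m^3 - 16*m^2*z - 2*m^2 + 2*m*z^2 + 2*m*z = 14*m^3 - 21*m^2 + 7*m + z^2*(2*m - 1) + z*(-16*m^2 + 10*m - 1)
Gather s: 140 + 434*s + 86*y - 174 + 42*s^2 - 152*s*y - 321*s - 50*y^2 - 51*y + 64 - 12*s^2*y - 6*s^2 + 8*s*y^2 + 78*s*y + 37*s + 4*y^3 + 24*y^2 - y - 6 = s^2*(36 - 12*y) + s*(8*y^2 - 74*y + 150) + 4*y^3 - 26*y^2 + 34*y + 24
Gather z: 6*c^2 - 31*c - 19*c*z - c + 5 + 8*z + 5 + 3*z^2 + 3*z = 6*c^2 - 32*c + 3*z^2 + z*(11 - 19*c) + 10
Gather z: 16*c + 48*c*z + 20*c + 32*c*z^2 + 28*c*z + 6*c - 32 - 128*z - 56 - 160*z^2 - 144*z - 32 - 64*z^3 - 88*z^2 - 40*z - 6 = 42*c - 64*z^3 + z^2*(32*c - 248) + z*(76*c - 312) - 126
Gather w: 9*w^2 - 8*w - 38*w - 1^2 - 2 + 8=9*w^2 - 46*w + 5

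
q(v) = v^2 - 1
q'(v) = 2*v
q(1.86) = 2.46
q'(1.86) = 3.72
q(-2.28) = 4.20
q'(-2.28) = -4.56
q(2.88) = 7.29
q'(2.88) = 5.76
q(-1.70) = 1.89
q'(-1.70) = -3.40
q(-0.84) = -0.29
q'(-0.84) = -1.68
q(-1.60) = 1.56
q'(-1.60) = -3.20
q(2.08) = 3.33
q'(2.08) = 4.16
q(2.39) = 4.71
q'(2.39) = 4.78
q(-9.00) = 80.00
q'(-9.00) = -18.00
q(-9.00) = 80.00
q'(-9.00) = -18.00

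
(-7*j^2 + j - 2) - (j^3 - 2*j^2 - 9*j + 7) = -j^3 - 5*j^2 + 10*j - 9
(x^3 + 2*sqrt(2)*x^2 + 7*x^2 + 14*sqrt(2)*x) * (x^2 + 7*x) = x^5 + 2*sqrt(2)*x^4 + 14*x^4 + 28*sqrt(2)*x^3 + 49*x^3 + 98*sqrt(2)*x^2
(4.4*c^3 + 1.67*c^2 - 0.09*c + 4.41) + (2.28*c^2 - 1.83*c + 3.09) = 4.4*c^3 + 3.95*c^2 - 1.92*c + 7.5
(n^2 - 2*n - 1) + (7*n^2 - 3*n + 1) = 8*n^2 - 5*n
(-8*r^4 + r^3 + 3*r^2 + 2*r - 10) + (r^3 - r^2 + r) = -8*r^4 + 2*r^3 + 2*r^2 + 3*r - 10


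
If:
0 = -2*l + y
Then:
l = y/2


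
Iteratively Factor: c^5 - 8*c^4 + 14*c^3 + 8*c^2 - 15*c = (c - 1)*(c^4 - 7*c^3 + 7*c^2 + 15*c) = c*(c - 1)*(c^3 - 7*c^2 + 7*c + 15) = c*(c - 3)*(c - 1)*(c^2 - 4*c - 5) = c*(c - 5)*(c - 3)*(c - 1)*(c + 1)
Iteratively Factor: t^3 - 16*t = (t)*(t^2 - 16) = t*(t - 4)*(t + 4)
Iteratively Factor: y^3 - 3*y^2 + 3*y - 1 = (y - 1)*(y^2 - 2*y + 1) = (y - 1)^2*(y - 1)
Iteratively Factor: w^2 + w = (w)*(w + 1)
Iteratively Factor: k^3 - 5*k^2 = (k)*(k^2 - 5*k) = k^2*(k - 5)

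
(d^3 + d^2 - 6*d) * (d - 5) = d^4 - 4*d^3 - 11*d^2 + 30*d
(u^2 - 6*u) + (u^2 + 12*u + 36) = 2*u^2 + 6*u + 36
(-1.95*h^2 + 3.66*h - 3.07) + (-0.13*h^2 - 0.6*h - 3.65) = -2.08*h^2 + 3.06*h - 6.72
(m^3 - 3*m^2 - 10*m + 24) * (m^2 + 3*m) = m^5 - 19*m^3 - 6*m^2 + 72*m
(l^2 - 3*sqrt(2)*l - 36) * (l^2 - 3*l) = l^4 - 3*sqrt(2)*l^3 - 3*l^3 - 36*l^2 + 9*sqrt(2)*l^2 + 108*l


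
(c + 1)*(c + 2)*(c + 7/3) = c^3 + 16*c^2/3 + 9*c + 14/3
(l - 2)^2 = l^2 - 4*l + 4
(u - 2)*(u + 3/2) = u^2 - u/2 - 3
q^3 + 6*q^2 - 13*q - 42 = (q - 3)*(q + 2)*(q + 7)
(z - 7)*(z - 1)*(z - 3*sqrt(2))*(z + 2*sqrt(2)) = z^4 - 8*z^3 - sqrt(2)*z^3 - 5*z^2 + 8*sqrt(2)*z^2 - 7*sqrt(2)*z + 96*z - 84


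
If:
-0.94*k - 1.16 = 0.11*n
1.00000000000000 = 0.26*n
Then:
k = -1.68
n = 3.85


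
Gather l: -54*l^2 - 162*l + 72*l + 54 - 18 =-54*l^2 - 90*l + 36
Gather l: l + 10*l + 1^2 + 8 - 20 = 11*l - 11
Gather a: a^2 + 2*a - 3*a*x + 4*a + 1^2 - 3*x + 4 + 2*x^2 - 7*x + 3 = a^2 + a*(6 - 3*x) + 2*x^2 - 10*x + 8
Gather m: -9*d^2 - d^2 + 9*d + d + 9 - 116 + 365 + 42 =-10*d^2 + 10*d + 300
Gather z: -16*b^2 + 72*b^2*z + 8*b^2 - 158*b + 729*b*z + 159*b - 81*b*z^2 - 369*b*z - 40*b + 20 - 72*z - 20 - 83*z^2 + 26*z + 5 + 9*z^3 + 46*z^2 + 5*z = -8*b^2 - 39*b + 9*z^3 + z^2*(-81*b - 37) + z*(72*b^2 + 360*b - 41) + 5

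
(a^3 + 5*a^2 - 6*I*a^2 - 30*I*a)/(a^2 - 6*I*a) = a + 5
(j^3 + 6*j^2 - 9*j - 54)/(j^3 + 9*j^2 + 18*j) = (j - 3)/j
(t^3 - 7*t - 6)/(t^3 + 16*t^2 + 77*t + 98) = (t^2 - 2*t - 3)/(t^2 + 14*t + 49)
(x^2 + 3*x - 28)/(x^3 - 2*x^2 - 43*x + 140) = 1/(x - 5)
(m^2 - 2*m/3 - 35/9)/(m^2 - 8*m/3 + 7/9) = (3*m + 5)/(3*m - 1)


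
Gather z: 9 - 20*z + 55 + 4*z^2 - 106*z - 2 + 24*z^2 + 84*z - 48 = 28*z^2 - 42*z + 14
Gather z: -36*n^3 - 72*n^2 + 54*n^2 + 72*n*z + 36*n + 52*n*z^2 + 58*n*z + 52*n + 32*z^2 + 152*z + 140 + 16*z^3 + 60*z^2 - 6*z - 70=-36*n^3 - 18*n^2 + 88*n + 16*z^3 + z^2*(52*n + 92) + z*(130*n + 146) + 70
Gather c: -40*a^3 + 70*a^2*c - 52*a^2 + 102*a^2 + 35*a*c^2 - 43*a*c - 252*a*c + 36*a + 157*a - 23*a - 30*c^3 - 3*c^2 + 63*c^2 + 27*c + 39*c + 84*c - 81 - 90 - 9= -40*a^3 + 50*a^2 + 170*a - 30*c^3 + c^2*(35*a + 60) + c*(70*a^2 - 295*a + 150) - 180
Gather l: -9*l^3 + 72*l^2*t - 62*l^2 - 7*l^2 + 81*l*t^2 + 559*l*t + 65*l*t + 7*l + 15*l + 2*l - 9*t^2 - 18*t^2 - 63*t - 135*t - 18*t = -9*l^3 + l^2*(72*t - 69) + l*(81*t^2 + 624*t + 24) - 27*t^2 - 216*t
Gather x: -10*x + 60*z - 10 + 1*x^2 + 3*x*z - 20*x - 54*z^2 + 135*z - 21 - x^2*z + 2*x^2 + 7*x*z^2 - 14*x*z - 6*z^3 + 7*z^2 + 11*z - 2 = x^2*(3 - z) + x*(7*z^2 - 11*z - 30) - 6*z^3 - 47*z^2 + 206*z - 33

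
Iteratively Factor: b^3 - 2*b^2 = (b - 2)*(b^2) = b*(b - 2)*(b)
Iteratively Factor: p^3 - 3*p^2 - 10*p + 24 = (p - 2)*(p^2 - p - 12) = (p - 2)*(p + 3)*(p - 4)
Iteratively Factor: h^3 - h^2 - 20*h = (h + 4)*(h^2 - 5*h) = h*(h + 4)*(h - 5)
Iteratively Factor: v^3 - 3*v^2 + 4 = (v - 2)*(v^2 - v - 2) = (v - 2)^2*(v + 1)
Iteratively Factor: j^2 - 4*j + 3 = (j - 1)*(j - 3)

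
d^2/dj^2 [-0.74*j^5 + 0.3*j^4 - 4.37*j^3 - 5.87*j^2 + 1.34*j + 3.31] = -14.8*j^3 + 3.6*j^2 - 26.22*j - 11.74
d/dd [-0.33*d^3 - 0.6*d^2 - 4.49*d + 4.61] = -0.99*d^2 - 1.2*d - 4.49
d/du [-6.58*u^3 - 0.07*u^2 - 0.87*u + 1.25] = -19.74*u^2 - 0.14*u - 0.87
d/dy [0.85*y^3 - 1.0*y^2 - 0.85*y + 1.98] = 2.55*y^2 - 2.0*y - 0.85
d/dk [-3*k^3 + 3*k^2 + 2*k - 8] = -9*k^2 + 6*k + 2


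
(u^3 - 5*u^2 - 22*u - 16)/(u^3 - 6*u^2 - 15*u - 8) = (u + 2)/(u + 1)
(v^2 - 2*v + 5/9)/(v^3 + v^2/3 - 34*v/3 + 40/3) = (v - 1/3)/(v^2 + 2*v - 8)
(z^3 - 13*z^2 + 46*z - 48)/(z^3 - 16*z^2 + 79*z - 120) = (z - 2)/(z - 5)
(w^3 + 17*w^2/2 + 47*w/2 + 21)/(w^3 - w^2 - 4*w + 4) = (2*w^2 + 13*w + 21)/(2*(w^2 - 3*w + 2))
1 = 1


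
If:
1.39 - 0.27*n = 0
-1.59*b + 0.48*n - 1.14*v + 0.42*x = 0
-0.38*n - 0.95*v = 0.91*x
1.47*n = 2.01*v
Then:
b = -2.75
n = 5.15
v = 3.77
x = -6.08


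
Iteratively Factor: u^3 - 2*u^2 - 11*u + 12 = (u - 1)*(u^2 - u - 12) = (u - 4)*(u - 1)*(u + 3)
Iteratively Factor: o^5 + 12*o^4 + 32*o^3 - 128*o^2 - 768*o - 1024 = (o - 4)*(o^4 + 16*o^3 + 96*o^2 + 256*o + 256) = (o - 4)*(o + 4)*(o^3 + 12*o^2 + 48*o + 64) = (o - 4)*(o + 4)^2*(o^2 + 8*o + 16) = (o - 4)*(o + 4)^3*(o + 4)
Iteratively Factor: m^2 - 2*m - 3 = (m + 1)*(m - 3)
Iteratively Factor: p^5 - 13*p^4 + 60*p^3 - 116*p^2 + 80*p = (p - 2)*(p^4 - 11*p^3 + 38*p^2 - 40*p) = p*(p - 2)*(p^3 - 11*p^2 + 38*p - 40) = p*(p - 5)*(p - 2)*(p^2 - 6*p + 8) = p*(p - 5)*(p - 4)*(p - 2)*(p - 2)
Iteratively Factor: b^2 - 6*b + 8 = (b - 4)*(b - 2)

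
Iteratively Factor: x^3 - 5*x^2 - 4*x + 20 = (x - 2)*(x^2 - 3*x - 10) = (x - 5)*(x - 2)*(x + 2)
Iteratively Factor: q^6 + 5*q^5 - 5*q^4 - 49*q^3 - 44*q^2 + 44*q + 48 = (q + 2)*(q^5 + 3*q^4 - 11*q^3 - 27*q^2 + 10*q + 24) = (q + 2)^2*(q^4 + q^3 - 13*q^2 - q + 12) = (q - 1)*(q + 2)^2*(q^3 + 2*q^2 - 11*q - 12) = (q - 1)*(q + 2)^2*(q + 4)*(q^2 - 2*q - 3) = (q - 1)*(q + 1)*(q + 2)^2*(q + 4)*(q - 3)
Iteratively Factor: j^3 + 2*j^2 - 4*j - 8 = (j + 2)*(j^2 - 4) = (j - 2)*(j + 2)*(j + 2)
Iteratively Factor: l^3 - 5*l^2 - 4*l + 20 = (l + 2)*(l^2 - 7*l + 10) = (l - 5)*(l + 2)*(l - 2)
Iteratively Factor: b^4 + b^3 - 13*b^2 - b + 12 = (b + 4)*(b^3 - 3*b^2 - b + 3) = (b + 1)*(b + 4)*(b^2 - 4*b + 3) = (b - 3)*(b + 1)*(b + 4)*(b - 1)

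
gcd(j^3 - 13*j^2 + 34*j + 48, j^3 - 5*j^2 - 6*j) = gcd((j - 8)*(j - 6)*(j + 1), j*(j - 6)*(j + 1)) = j^2 - 5*j - 6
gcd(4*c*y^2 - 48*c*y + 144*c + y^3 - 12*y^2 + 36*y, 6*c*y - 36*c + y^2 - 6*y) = y - 6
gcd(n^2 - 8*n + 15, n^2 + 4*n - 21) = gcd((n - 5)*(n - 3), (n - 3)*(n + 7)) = n - 3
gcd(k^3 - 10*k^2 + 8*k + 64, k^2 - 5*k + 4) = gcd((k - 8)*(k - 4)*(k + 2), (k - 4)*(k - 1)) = k - 4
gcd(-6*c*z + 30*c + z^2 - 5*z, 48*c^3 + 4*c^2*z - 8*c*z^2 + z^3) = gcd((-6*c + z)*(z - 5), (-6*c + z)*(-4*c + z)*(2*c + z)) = -6*c + z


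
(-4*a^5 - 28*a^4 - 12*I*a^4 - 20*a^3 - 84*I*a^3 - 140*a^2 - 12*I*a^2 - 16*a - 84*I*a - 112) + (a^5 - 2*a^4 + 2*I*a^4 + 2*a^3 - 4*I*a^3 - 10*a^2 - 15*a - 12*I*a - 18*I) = -3*a^5 - 30*a^4 - 10*I*a^4 - 18*a^3 - 88*I*a^3 - 150*a^2 - 12*I*a^2 - 31*a - 96*I*a - 112 - 18*I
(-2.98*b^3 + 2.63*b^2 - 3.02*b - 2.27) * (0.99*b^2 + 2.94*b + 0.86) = -2.9502*b^5 - 6.1575*b^4 + 2.1796*b^3 - 8.8643*b^2 - 9.271*b - 1.9522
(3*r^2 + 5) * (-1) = -3*r^2 - 5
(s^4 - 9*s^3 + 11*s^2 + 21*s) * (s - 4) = s^5 - 13*s^4 + 47*s^3 - 23*s^2 - 84*s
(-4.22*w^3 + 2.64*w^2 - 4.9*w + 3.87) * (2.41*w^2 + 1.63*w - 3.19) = -10.1702*w^5 - 0.516199999999998*w^4 + 5.956*w^3 - 7.0819*w^2 + 21.9391*w - 12.3453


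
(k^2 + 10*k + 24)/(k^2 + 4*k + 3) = (k^2 + 10*k + 24)/(k^2 + 4*k + 3)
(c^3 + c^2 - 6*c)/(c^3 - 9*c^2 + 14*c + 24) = c*(c^2 + c - 6)/(c^3 - 9*c^2 + 14*c + 24)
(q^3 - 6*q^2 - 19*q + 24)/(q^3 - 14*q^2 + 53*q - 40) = (q + 3)/(q - 5)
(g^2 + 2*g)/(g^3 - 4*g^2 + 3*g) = (g + 2)/(g^2 - 4*g + 3)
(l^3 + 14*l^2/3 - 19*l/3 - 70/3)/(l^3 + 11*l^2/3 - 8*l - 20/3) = (3*l^2 - l - 14)/(3*l^2 - 4*l - 4)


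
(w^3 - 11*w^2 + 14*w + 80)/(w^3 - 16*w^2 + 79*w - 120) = (w + 2)/(w - 3)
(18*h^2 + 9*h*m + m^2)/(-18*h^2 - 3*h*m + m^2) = (-6*h - m)/(6*h - m)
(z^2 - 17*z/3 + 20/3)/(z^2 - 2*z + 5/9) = 3*(z - 4)/(3*z - 1)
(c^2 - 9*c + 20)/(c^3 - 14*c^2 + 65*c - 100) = 1/(c - 5)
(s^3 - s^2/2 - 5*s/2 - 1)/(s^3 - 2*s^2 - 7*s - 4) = (s^2 - 3*s/2 - 1)/(s^2 - 3*s - 4)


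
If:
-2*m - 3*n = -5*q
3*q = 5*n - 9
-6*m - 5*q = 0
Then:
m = -135/146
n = 180/73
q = 81/73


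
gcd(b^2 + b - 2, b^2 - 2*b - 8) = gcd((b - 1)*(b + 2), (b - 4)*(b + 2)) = b + 2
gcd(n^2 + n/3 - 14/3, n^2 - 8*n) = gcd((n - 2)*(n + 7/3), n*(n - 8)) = 1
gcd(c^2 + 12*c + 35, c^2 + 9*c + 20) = c + 5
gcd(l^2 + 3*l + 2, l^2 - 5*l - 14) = l + 2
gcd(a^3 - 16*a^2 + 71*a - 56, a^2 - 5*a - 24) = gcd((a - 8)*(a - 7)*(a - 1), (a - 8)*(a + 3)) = a - 8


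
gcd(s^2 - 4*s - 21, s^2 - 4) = 1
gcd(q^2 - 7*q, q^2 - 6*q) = q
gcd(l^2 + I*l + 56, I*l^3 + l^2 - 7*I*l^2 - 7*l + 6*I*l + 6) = 1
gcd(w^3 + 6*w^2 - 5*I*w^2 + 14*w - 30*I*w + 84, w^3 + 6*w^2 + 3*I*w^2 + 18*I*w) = w + 6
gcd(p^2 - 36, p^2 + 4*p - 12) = p + 6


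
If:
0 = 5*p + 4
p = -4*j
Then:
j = 1/5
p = -4/5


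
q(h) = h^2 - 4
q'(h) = 2*h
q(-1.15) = -2.68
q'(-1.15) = -2.30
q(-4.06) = 12.48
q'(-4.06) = -8.12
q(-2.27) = 1.15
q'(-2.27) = -4.54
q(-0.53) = -3.72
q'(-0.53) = -1.06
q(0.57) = -3.68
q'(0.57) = 1.14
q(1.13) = -2.72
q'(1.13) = 2.26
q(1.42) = -1.98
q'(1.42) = 2.84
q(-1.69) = -1.14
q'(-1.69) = -3.38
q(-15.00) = 221.00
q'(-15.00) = -30.00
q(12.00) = 140.00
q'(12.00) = 24.00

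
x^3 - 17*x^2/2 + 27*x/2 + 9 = (x - 6)*(x - 3)*(x + 1/2)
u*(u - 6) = u^2 - 6*u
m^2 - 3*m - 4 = (m - 4)*(m + 1)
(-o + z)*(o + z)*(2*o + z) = -2*o^3 - o^2*z + 2*o*z^2 + z^3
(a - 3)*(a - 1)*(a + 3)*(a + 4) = a^4 + 3*a^3 - 13*a^2 - 27*a + 36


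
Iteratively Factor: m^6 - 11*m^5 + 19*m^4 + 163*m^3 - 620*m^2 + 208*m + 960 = (m - 3)*(m^5 - 8*m^4 - 5*m^3 + 148*m^2 - 176*m - 320) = (m - 4)*(m - 3)*(m^4 - 4*m^3 - 21*m^2 + 64*m + 80) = (m - 4)*(m - 3)*(m + 1)*(m^3 - 5*m^2 - 16*m + 80) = (m - 4)^2*(m - 3)*(m + 1)*(m^2 - m - 20) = (m - 4)^2*(m - 3)*(m + 1)*(m + 4)*(m - 5)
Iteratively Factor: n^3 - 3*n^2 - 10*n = (n + 2)*(n^2 - 5*n) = (n - 5)*(n + 2)*(n)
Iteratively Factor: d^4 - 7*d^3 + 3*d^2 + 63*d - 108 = (d - 4)*(d^3 - 3*d^2 - 9*d + 27) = (d - 4)*(d + 3)*(d^2 - 6*d + 9) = (d - 4)*(d - 3)*(d + 3)*(d - 3)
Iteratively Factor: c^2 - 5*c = (c)*(c - 5)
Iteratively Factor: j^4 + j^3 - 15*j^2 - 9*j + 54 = (j - 3)*(j^3 + 4*j^2 - 3*j - 18) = (j - 3)*(j - 2)*(j^2 + 6*j + 9) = (j - 3)*(j - 2)*(j + 3)*(j + 3)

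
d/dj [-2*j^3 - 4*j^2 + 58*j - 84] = -6*j^2 - 8*j + 58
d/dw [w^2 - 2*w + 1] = 2*w - 2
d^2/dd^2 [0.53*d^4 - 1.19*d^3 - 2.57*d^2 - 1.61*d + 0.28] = 6.36*d^2 - 7.14*d - 5.14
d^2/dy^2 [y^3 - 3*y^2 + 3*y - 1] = 6*y - 6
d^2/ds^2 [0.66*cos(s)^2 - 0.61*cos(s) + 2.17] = 0.61*cos(s) - 1.32*cos(2*s)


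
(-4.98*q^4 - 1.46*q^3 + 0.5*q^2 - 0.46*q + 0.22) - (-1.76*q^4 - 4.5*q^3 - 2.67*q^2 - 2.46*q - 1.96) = -3.22*q^4 + 3.04*q^3 + 3.17*q^2 + 2.0*q + 2.18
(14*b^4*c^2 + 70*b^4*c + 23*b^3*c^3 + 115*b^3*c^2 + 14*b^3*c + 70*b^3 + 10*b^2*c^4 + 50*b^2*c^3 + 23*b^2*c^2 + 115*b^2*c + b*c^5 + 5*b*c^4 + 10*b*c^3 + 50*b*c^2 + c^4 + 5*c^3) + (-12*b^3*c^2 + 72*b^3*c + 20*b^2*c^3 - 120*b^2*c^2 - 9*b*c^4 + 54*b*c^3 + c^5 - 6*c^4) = 14*b^4*c^2 + 70*b^4*c + 23*b^3*c^3 + 103*b^3*c^2 + 86*b^3*c + 70*b^3 + 10*b^2*c^4 + 70*b^2*c^3 - 97*b^2*c^2 + 115*b^2*c + b*c^5 - 4*b*c^4 + 64*b*c^3 + 50*b*c^2 + c^5 - 5*c^4 + 5*c^3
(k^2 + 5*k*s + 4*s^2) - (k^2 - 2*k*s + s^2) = 7*k*s + 3*s^2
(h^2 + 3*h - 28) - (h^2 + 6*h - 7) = -3*h - 21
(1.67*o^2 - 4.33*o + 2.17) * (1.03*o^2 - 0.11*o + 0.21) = 1.7201*o^4 - 4.6436*o^3 + 3.0621*o^2 - 1.148*o + 0.4557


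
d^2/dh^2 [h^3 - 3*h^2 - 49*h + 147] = 6*h - 6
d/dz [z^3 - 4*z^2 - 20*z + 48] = 3*z^2 - 8*z - 20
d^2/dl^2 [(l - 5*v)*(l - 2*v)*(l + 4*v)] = 6*l - 6*v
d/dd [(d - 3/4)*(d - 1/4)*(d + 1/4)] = 3*d^2 - 3*d/2 - 1/16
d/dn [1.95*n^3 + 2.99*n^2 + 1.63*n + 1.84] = 5.85*n^2 + 5.98*n + 1.63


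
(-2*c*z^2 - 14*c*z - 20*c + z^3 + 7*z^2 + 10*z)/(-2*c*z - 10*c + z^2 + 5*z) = z + 2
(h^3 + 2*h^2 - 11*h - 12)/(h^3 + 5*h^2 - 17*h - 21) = (h + 4)/(h + 7)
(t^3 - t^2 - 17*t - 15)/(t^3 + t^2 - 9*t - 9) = (t - 5)/(t - 3)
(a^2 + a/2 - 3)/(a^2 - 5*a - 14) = (a - 3/2)/(a - 7)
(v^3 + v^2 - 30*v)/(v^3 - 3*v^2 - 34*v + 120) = v/(v - 4)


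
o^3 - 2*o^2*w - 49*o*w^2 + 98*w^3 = (o - 7*w)*(o - 2*w)*(o + 7*w)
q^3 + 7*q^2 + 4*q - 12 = (q - 1)*(q + 2)*(q + 6)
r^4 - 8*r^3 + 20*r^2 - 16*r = r*(r - 4)*(r - 2)^2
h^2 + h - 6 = (h - 2)*(h + 3)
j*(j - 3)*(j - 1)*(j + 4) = j^4 - 13*j^2 + 12*j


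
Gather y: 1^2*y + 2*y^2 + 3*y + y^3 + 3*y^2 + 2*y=y^3 + 5*y^2 + 6*y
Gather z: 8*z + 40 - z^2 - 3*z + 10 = -z^2 + 5*z + 50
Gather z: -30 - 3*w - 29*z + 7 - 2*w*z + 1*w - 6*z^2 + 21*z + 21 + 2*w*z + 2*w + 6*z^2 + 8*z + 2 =0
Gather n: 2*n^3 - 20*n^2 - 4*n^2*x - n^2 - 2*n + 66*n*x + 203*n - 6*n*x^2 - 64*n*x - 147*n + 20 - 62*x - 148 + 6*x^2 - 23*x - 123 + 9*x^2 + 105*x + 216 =2*n^3 + n^2*(-4*x - 21) + n*(-6*x^2 + 2*x + 54) + 15*x^2 + 20*x - 35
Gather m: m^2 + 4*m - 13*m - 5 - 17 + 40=m^2 - 9*m + 18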